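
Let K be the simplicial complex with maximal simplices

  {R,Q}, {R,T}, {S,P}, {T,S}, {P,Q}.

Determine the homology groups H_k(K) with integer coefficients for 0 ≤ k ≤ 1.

Fix the vertex order P < Q < R < S < T and write every simplex with vertices in increasing order. Then dim K = 1 and the simplices of K are:

  0-simplices (5): P, Q, R, S, T
  1-simplices (5): PQ, PS, QR, RT, ST

so the chain groups are C_0 ≅ Z^5, C_1 ≅ Z^5.

∂_1: C_1 → C_0 maps an edge to its endpoints' difference, ∂[p,q] = q − p. For instance
  ∂PQ = Q − P.
The 5×5 boundary matrix has rank 4 and Smith normal form diag(1,1,1,1).

From H_k ≅ ker(∂_k) / im(∂_{k+1}) we obtain:

  H_0: rank C_0 − rank ∂_1 = 5 − 4 = 1, and the invariant factors of ∂_1 are all 1, so H_0 ≅ Z.
  H_1: rank ker ∂_1 − rank ∂_2 = (5 − 4) − 0 = 1, and there is no ∂_2, so H_1 ≅ Z.

H_0 = Z,  H_1 = Z.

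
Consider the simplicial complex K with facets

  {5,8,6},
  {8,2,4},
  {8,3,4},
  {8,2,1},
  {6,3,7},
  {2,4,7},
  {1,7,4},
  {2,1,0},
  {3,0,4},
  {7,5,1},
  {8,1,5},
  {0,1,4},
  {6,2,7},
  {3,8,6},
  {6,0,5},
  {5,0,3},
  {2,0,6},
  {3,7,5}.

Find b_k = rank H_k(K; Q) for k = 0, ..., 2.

Take the total order 0 < 1 < 2 < 3 < 4 < 5 < 6 < 7 < 8 on the vertex set. Then K (dimension 2) consists of the simplices:

  0-simplices (9): [0], [1], [2], [3], [4], [5], [6], [7], [8]
  1-simplices (27): (27 of them)
  2-simplices (18): [0,1,2], [0,1,4], [0,2,6], [0,3,4], [0,3,5], [0,5,6], [1,2,8], [1,4,7], [1,5,7], [1,5,8], [2,4,7], [2,4,8], [2,6,7], [3,4,8], [3,5,7], [3,6,7], [3,6,8], [5,6,8]

giving chain groups C_0 ≅ Z^9, C_1 ≅ Z^27, C_2 ≅ Z^18.

Boundary ∂_1: C_1 → C_0 sends each edge [p,q] (with p < q) to q − p. For instance
  ∂[0,1] = [1] − [0].
The 9×27 boundary matrix has rank 8 and Smith normal form diag(1,1,1,1,1,1,1,1).

Boundary ∂_2: C_2 → C_1 acts by ∂[p,q,r] = [q,r] − [p,r] + [p,q]. For instance
  ∂[3,5,7] = [5,7] − [3,7] + [3,5],
  ∂[0,1,2] = [1,2] − [0,2] + [0,1].
This gives a 27×18 integer matrix of rank 18; reducing to Smith normal form yields diagonal entries (1,1,1,1,1,1,1,1,1,1,1,1,1,1,1,1,1,2).

Reading off H_k = ker ∂_k / im ∂_{k+1}:

  H_0: rank C_0 − rank ∂_1 = 9 − 8 = 1, and the invariant factors of ∂_1 are all 1, so H_0 ≅ Z.
  H_1: rank ker ∂_1 − rank ∂_2 = (27 − 8) − 18 = 1, and ∂_2 has invariant factor 2 > 1, so H_1 ≅ Z ⊕ Z/2.
  H_2: rank ker ∂_2 − rank ∂_3 = (18 − 18) − 0 = 0, and there is no ∂_3, so H_2 ≅ 0.

(K is a triangulation of the Klein bottle.)

Hence the Betti numbers are b_0 = 1, b_1 = 1, b_2 = 0.

b_0 = 1, b_1 = 1, b_2 = 0.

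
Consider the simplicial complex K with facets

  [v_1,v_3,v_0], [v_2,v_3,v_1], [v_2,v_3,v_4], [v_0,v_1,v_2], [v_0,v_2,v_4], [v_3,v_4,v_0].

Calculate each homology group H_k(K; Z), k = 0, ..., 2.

H_0 ≅ Z,  H_1 = 0,  H_2 ≅ Z.

Take the total order v_0 < v_1 < v_2 < v_3 < v_4 on the vertex set. Then K (dimension 2) consists of the simplices:

  0-simplices (5): [v_0], [v_1], [v_2], [v_3], [v_4]
  1-simplices (9): [v_0,v_1], [v_0,v_2], [v_0,v_3], [v_0,v_4], [v_1,v_2], [v_1,v_3], [v_2,v_3], [v_2,v_4], [v_3,v_4]
  2-simplices (6): [v_0,v_1,v_2], [v_0,v_1,v_3], [v_0,v_2,v_4], [v_0,v_3,v_4], [v_1,v_2,v_3], [v_2,v_3,v_4]

giving chain groups C_0 ≅ Z^5, C_1 ≅ Z^9, C_2 ≅ Z^6.

The boundary map ∂_1: C_1 → C_0 sends each edge [p,q] (with p < q) to q − p. For instance
  ∂[v_1,v_2] = [v_2] − [v_1].
As a 5×9 matrix over Z this has rank 4, with invariant factors (1,1,1,1).

Boundary ∂_2: C_2 → C_1 sends each 2-simplex [p,q,r] to [q,r] − [p,r] + [p,q]. For instance
  ∂[v_0,v_3,v_4] = [v_3,v_4] − [v_0,v_4] + [v_0,v_3],
  ∂[v_2,v_3,v_4] = [v_3,v_4] − [v_2,v_4] + [v_2,v_3].
As a 9×6 matrix over Z this has rank 5, with invariant factors (1,1,1,1,1).

Now H_k = ker ∂_k / im ∂_{k+1}, so:

  H_0: rank C_0 − rank ∂_1 = 5 − 4 = 1, and the invariant factors of ∂_1 are all 1, so H_0 = Z.
  H_1: rank ker ∂_1 − rank ∂_2 = (9 − 4) − 5 = 0, and the invariant factors of ∂_2 are all 1, so H_1 = 0.
  H_2: rank ker ∂_2 − rank ∂_3 = (6 − 5) − 0 = 1, and there is no ∂_3, so H_2 = Z.

As a check, the Euler characteristic is 5 − 9 + 6 = 2, which agrees with 1 − 0 + 1 = 2.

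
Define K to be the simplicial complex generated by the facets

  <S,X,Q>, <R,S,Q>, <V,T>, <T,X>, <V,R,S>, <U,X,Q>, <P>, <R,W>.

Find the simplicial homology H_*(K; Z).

Take the total order P < Q < R < S < T < U < V < W < X on the vertex set. Then K (dimension 2) consists of the simplices:

  0-simplices (9): P, Q, R, S, T, U, V, W, X
  1-simplices (12): QR, QS, QU, QX, RS, RV, RW, SV, SX, TV, TX, UX
  2-simplices (4): QRS, QSX, QUX, RSV

giving chain groups C_0 ≅ Z^9, C_1 ≅ Z^12, C_2 ≅ Z^4.

∂_1: C_1 → C_0 sends each edge [p,q] (with p < q) to q − p. For instance
  ∂QX = X − Q.
The resulting 9×12 matrix has rank 7, and its Smith normal form has invariant factors (1,1,1,1,1,1,1).

Boundary ∂_2: C_2 → C_1 acts by ∂[p,q,r] = [q,r] − [p,r] + [p,q]. For instance
  ∂RSV = SV − RV + RS,
  ∂QUX = UX − QX + QU.
The resulting 12×4 matrix has rank 4, and its Smith normal form has invariant factors (1,1,1,1).

Computing H_k = (kernel of ∂_k) / (image of ∂_{k+1}):

  H_0: rank C_0 − rank ∂_1 = 9 − 7 = 2, and the invariant factors of ∂_1 are all 1, so H_0 ≅ Z^2.
  H_1: rank ker ∂_1 − rank ∂_2 = (12 − 7) − 4 = 1, and the invariant factors of ∂_2 are all 1, so H_1 ≅ Z.
  H_2: rank ker ∂_2 − rank ∂_3 = (4 − 4) − 0 = 0, and there is no ∂_3, so H_2 ≅ 0.

H_0 ≅ Z^2,  H_1 ≅ Z,  H_2 = 0.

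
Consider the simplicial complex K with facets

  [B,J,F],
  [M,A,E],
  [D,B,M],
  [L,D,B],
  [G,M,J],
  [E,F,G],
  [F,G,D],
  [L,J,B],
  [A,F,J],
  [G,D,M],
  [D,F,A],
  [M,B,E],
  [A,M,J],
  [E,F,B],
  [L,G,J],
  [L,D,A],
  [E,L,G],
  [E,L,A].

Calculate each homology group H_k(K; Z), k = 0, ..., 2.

H_0 ≅ Z,  H_1 ≅ Z^2,  H_2 ≅ Z.

Take the total order A < B < D < E < F < G < J < L < M on the vertex set. Then K (dimension 2) consists of the simplices:

  0-simplices (9): A, B, D, E, F, G, J, L, M
  1-simplices (27): AD, AE, AF, AJ, AL, AM, BD, BE, BF, BJ, BL, BM, DF, DG, DL, DM, EF, EG, EL, EM, FG, FJ, GJ, GL, GM, JL, JM
  2-simplices (18): ADF, ADL, AEL, AEM, AFJ, AJM, BDL, BDM, BEF, BEM, BFJ, BJL, DFG, DGM, EFG, EGL, GJL, GJM

Hence C_0 ≅ Z^9, C_1 ≅ Z^27, C_2 ≅ Z^18.

The boundary map ∂_1: C_1 → C_0 sends each edge [p,q] (with p < q) to q − p.
The 9×27 boundary matrix has rank 8 and Smith normal form diag(1,1,1,1,1,1,1,1).

The boundary map ∂_2: C_2 → C_1 acts by ∂[p,q,r] = [q,r] − [p,r] + [p,q]. For instance
  ∂DFG = FG − DG + DF,
  ∂DGM = GM − DM + DG.
This gives a 27×18 integer matrix of rank 17; reducing to Smith normal form yields diagonal entries (1,1,1,1,1,1,1,1,1,1,1,1,1,1,1,1,1).

Computing H_k = (kernel of ∂_k) / (image of ∂_{k+1}):

  H_0: rank C_0 − rank ∂_1 = 9 − 8 = 1, and the invariant factors of ∂_1 are all 1, so H_0 ≅ Z.
  H_1: rank ker ∂_1 − rank ∂_2 = (27 − 8) − 17 = 2, and the invariant factors of ∂_2 are all 1, so H_1 ≅ Z^2.
  H_2: rank ker ∂_2 − rank ∂_3 = (18 − 17) − 0 = 1, and there is no ∂_3, so H_2 ≅ Z.

(K is a triangulation of the torus T^2.)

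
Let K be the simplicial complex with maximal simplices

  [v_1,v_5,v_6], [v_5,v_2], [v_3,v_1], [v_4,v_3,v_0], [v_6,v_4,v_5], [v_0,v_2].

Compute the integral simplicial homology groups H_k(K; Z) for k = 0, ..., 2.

H_0 = Z,  H_1 = Z^2,  H_2 = 0.

K has 7 vertices, 11 edges, 3 triangles.
rank ∂_0 = 0, rank ∂_1 = 6 ⇒ b_0 = 7 − 0 − 6 = 1; all invariant factors of ∂_1 are 1 so no torsion. So H_0 ≅ Z.
rank ∂_1 = 6, rank ∂_2 = 3 ⇒ b_1 = 11 − 6 − 3 = 2; all invariant factors of ∂_2 are 1 so no torsion. So H_1 ≅ Z^2.
rank ∂_2 = 3, rank ∂_3 = 0 ⇒ b_2 = 3 − 3 − 0 = 0. So H_2 ≅ 0.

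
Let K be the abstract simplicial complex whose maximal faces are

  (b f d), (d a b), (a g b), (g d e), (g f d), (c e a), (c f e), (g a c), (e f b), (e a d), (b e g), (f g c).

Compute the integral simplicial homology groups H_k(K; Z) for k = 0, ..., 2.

H_0 ≅ Z,  H_1 ≅ Z/2Z,  H_2 = 0.

Take the total order a < b < c < d < e < f < g on the vertex set. Then K (dimension 2) consists of the simplices:

  0-simplices (7): a, b, c, d, e, f, g
  1-simplices (18): ab, ac, ad, ae, ag, bd, be, bf, bg, ce, cf, cg, de, df, dg, ef, eg, fg
  2-simplices (12): abd, abg, ace, acg, ade, bdf, bef, beg, cef, cfg, deg, dfg

so the chain groups are C_0 ≅ Z^7, C_1 ≅ Z^18, C_2 ≅ Z^12.

Boundary ∂_1: C_1 → C_0 is given by ∂[p,q] = [q] − [p].
This gives a 7×18 integer matrix of rank 6; reducing to Smith normal form yields diagonal entries (1,1,1,1,1,1).

∂_2: C_2 → C_1 maps a triangle to the signed sum of its edges. For instance
  ∂bef = ef − bf + be,
  ∂cfg = fg − cg + cf.
This gives a 18×12 integer matrix of rank 12; reducing to Smith normal form yields diagonal entries (1,1,1,1,1,1,1,1,1,1,1,2).

From H_k ≅ ker(∂_k) / im(∂_{k+1}) we obtain:

  H_0: rank C_0 − rank ∂_1 = 7 − 6 = 1, and the invariant factors of ∂_1 are all 1, so H_0 = Z.
  H_1: rank ker ∂_1 − rank ∂_2 = (18 − 6) − 12 = 0, and ∂_2 has invariant factor 2 > 1, so H_1 = Z/2Z.
  H_2: rank ker ∂_2 − rank ∂_3 = (12 − 12) − 0 = 0, and there is no ∂_3, so H_2 = 0.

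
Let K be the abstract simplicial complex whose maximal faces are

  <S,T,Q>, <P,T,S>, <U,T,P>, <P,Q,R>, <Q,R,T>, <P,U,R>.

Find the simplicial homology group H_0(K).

We work with the vertex ordering P < Q < R < S < T < U. The simplices of K, each written with vertices in increasing order, are:

  0-simplices (6): P, Q, R, S, T, U
  1-simplices (12): PQ, PR, PS, PT, PU, QR, QS, QT, RT, RU, ST, TU
  2-simplices (6): PQR, PRU, PST, PTU, QRT, QST

giving chain groups C_0 ≅ Z^6, C_1 ≅ Z^12, C_2 ≅ Z^6.

∂_1: C_1 → C_0 sends each edge [p,q] (with p < q) to q − p.
The resulting 6×12 matrix has rank 5, and its Smith normal form has invariant factors (1,1,1,1,1).

∂_2: C_2 → C_1 sends each 2-simplex [p,q,r] to [q,r] − [p,r] + [p,q]. For instance
  ∂PST = ST − PT + PS,
  ∂PQR = QR − PR + PQ.
This gives a 12×6 integer matrix of rank 6; reducing to Smith normal form yields diagonal entries (1,1,1,1,1,1).

Computing H_k = (kernel of ∂_k) / (image of ∂_{k+1}):

  H_0: rank C_0 − rank ∂_1 = 6 − 5 = 1, and the invariant factors of ∂_1 are all 1, so H_0 = Z.

(K is a triangulation of the cylinder S^1 x I.)

H_0 = Z.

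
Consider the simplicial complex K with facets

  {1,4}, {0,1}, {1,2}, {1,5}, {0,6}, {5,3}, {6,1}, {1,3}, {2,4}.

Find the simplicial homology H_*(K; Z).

K has 7 vertices, 9 edges.
rank ∂_0 = 0, rank ∂_1 = 6 ⇒ b_0 = 7 − 0 − 6 = 1; all invariant factors of ∂_1 are 1 so no torsion. So H_0 = Z.
rank ∂_1 = 6, rank ∂_2 = 0 ⇒ b_1 = 9 − 6 − 0 = 3. So H_1 = Z^3.

H_0 ≅ Z,  H_1 ≅ Z^3.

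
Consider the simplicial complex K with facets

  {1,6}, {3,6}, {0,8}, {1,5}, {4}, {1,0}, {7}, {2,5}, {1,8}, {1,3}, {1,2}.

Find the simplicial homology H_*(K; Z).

We work with the vertex ordering 0 < 1 < 2 < 3 < 4 < 5 < 6 < 7 < 8. The simplices of K, each written with vertices in increasing order, are:

  0-simplices (9): [0], [1], [2], [3], [4], [5], [6], [7], [8]
  1-simplices (9): [0,1], [0,8], [1,2], [1,3], [1,5], [1,6], [1,8], [2,5], [3,6]

so the chain groups are C_0 ≅ Z^9, C_1 ≅ Z^9.

The boundary map ∂_1: C_1 → C_0 maps an edge to its endpoints' difference, ∂[p,q] = q − p. For instance
  ∂[1,5] = [5] − [1].
As a 9×9 matrix over Z this has rank 6, with invariant factors (1,1,1,1,1,1).

Now H_k = ker ∂_k / im ∂_{k+1}, so:

  H_0: rank C_0 − rank ∂_1 = 9 − 6 = 3, and the invariant factors of ∂_1 are all 1, so H_0 = Z^3.
  H_1: rank ker ∂_1 − rank ∂_2 = (9 − 6) − 0 = 3, and there is no ∂_2, so H_1 = Z^3.

(K is a triangulation of the disjoint union of a wedge of 3 circles and a set of 2 points.)

H_0 ≅ Z^3,  H_1 ≅ Z^3.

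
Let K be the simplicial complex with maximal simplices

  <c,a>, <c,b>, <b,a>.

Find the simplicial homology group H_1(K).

H_1 = Z.

Order the vertices as a < b < c. Listing each simplex with vertices in this order, K has dimension 1 with simplices:

  0-simplices (3): a, b, c
  1-simplices (3): ab, ac, bc

giving chain groups C_0 ≅ Z^3, C_1 ≅ Z^3.

Boundary ∂_1: C_1 → C_0 is given by ∂[p,q] = [q] − [p].
The 3×3 boundary matrix has rank 2 and Smith normal form diag(1,1).

Computing H_k = (kernel of ∂_k) / (image of ∂_{k+1}):

  H_1: rank ker ∂_1 − rank ∂_2 = (3 − 2) − 0 = 1, and there is no ∂_2, so H_1 ≅ Z.

(K is a triangulation of the circle S^1.)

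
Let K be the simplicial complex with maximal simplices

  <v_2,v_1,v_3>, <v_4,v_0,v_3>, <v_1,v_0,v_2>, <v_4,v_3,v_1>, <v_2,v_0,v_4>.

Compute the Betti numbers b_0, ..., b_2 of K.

We work with the vertex ordering v_0 < v_1 < v_2 < v_3 < v_4. The simplices of K, each written with vertices in increasing order, are:

  0-simplices (5): [v_0], [v_1], [v_2], [v_3], [v_4]
  1-simplices (10): [v_0,v_1], [v_0,v_2], [v_0,v_3], [v_0,v_4], [v_1,v_2], [v_1,v_3], [v_1,v_4], [v_2,v_3], [v_2,v_4], [v_3,v_4]
  2-simplices (5): [v_0,v_1,v_2], [v_0,v_2,v_4], [v_0,v_3,v_4], [v_1,v_2,v_3], [v_1,v_3,v_4]

giving chain groups C_0 ≅ Z^5, C_1 ≅ Z^10, C_2 ≅ Z^5.

The boundary map ∂_1: C_1 → C_0 maps an edge to its endpoints' difference, ∂[p,q] = q − p.
The resulting 5×10 matrix has rank 4, and its Smith normal form has invariant factors (1,1,1,1).

∂_2: C_2 → C_1 sends each 2-simplex [p,q,r] to [q,r] − [p,r] + [p,q]. For instance
  ∂[v_0,v_2,v_4] = [v_2,v_4] − [v_0,v_4] + [v_0,v_2],
  ∂[v_1,v_3,v_4] = [v_3,v_4] − [v_1,v_4] + [v_1,v_3].
As a 10×5 matrix over Z this has rank 5, with invariant factors (1,1,1,1,1).

Now H_k = ker ∂_k / im ∂_{k+1}, so:

  H_0: rank C_0 − rank ∂_1 = 5 − 4 = 1, and the invariant factors of ∂_1 are all 1, so H_0 ≅ Z.
  H_1: rank ker ∂_1 − rank ∂_2 = (10 − 4) − 5 = 1, and the invariant factors of ∂_2 are all 1, so H_1 ≅ Z.
  H_2: rank ker ∂_2 − rank ∂_3 = (5 − 5) − 0 = 0, and there is no ∂_3, so H_2 ≅ 0.

(K is a triangulation of the Möbius band.)

Hence the Betti numbers are b_0 = 1, b_1 = 1, b_2 = 0.

b_0 = 1, b_1 = 1, b_2 = 0.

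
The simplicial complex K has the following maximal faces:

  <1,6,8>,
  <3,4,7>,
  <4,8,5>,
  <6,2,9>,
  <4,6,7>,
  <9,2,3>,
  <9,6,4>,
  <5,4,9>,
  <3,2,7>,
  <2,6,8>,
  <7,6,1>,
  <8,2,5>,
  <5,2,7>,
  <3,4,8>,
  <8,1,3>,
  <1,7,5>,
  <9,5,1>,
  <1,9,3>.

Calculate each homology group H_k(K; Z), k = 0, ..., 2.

H_0 = Z,  H_1 = Z^2,  H_2 = Z.

We work with the vertex ordering 1 < 2 < 3 < 4 < 5 < 6 < 7 < 8 < 9. The simplices of K, each written with vertices in increasing order, are:

  0-simplices (9): [1], [2], [3], [4], [5], [6], [7], [8], [9]
  1-simplices (27): (27 of them)
  2-simplices (18): [1,3,8], [1,3,9], [1,5,7], [1,5,9], [1,6,7], [1,6,8], [2,3,7], [2,3,9], [2,5,7], [2,5,8], [2,6,8], [2,6,9], [3,4,7], [3,4,8], [4,5,8], [4,5,9], [4,6,7], [4,6,9]

Hence C_0 ≅ Z^9, C_1 ≅ Z^27, C_2 ≅ Z^18.

∂_1: C_1 → C_0 is given by ∂[p,q] = [q] − [p]. For instance
  ∂[4,9] = [9] − [4].
This gives a 9×27 integer matrix of rank 8; reducing to Smith normal form yields diagonal entries (1,1,1,1,1,1,1,1).

∂_2: C_2 → C_1 maps a triangle to the signed sum of its edges. For instance
  ∂[2,3,7] = [3,7] − [2,7] + [2,3],
  ∂[3,4,7] = [4,7] − [3,7] + [3,4].
This gives a 27×18 integer matrix of rank 17; reducing to Smith normal form yields diagonal entries (1,1,1,1,1,1,1,1,1,1,1,1,1,1,1,1,1).

Now H_k = ker ∂_k / im ∂_{k+1}, so:

  H_0: rank C_0 − rank ∂_1 = 9 − 8 = 1, and the invariant factors of ∂_1 are all 1, so H_0 = Z.
  H_1: rank ker ∂_1 − rank ∂_2 = (27 − 8) − 17 = 2, and the invariant factors of ∂_2 are all 1, so H_1 = Z^2.
  H_2: rank ker ∂_2 − rank ∂_3 = (18 − 17) − 0 = 1, and there is no ∂_3, so H_2 = Z.

As a check, the Euler characteristic is 9 − 27 + 18 = 0, which agrees with 1 − 2 + 1 = 0.
(K is a triangulation of the torus T^2.)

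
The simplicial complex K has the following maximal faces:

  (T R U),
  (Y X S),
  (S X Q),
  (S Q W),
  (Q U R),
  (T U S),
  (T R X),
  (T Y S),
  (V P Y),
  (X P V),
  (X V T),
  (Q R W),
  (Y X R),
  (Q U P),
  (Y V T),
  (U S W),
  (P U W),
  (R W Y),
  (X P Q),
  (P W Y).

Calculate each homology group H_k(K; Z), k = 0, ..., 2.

Take the total order P < Q < R < S < T < U < V < W < X < Y on the vertex set. Then K (dimension 2) consists of the simplices:

  0-simplices (10): P, Q, R, S, T, U, V, W, X, Y
  1-simplices (30): PQ, PU, PV, PW, PX, PY, QR, QS, QU, QW, QX, RT, RU, RW, RX, RY, ST, SU, SW, SX, SY, TU, TV, TX, TY, UW, VX, VY, WY, XY
  2-simplices (20): PQU, PQX, PUW, PVX, PVY, PWY, QRU, QRW, QSW, QSX, RTU, RTX, RWY, RXY, STU, STY, SUW, SXY, TVX, TVY

so the chain groups are C_0 ≅ Z^10, C_1 ≅ Z^30, C_2 ≅ Z^20.

Boundary ∂_1: C_1 → C_0 sends each edge [p,q] (with p < q) to q − p. For instance
  ∂UW = W − U.
As a 10×30 matrix over Z this has rank 9, with invariant factors (1,1,1,1,1,1,1,1,1).

Boundary ∂_2: C_2 → C_1 sends each 2-simplex [p,q,r] to [q,r] − [p,r] + [p,q]. For instance
  ∂RWY = WY − RY + RW,
  ∂TVY = VY − TY + TV.
This gives a 30×20 integer matrix of rank 20; reducing to Smith normal form yields diagonal entries (1,1,1,1,1,1,1,1,1,1,1,1,1,1,1,1,1,1,1,2).

Computing H_k = (kernel of ∂_k) / (image of ∂_{k+1}):

  H_0: rank C_0 − rank ∂_1 = 10 − 9 = 1, and the invariant factors of ∂_1 are all 1, so H_0 = Z.
  H_1: rank ker ∂_1 − rank ∂_2 = (30 − 9) − 20 = 1, and ∂_2 has invariant factor 2 > 1, so H_1 = Z ⊕ Z/2.
  H_2: rank ker ∂_2 − rank ∂_3 = (20 − 20) − 0 = 0, and there is no ∂_3, so H_2 = 0.

(K is a triangulation of the Klein bottle.)

H_0 ≅ Z,  H_1 ≅ Z ⊕ Z/2,  H_2 = 0.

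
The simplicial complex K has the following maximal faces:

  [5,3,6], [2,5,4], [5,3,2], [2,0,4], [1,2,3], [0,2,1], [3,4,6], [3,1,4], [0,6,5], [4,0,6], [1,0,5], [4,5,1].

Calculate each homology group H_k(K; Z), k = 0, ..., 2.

H_0 = Z,  H_1 = Z/2,  H_2 = 0.

We work with the vertex ordering 0 < 1 < 2 < 3 < 4 < 5 < 6. The simplices of K, each written with vertices in increasing order, are:

  0-simplices (7): [0], [1], [2], [3], [4], [5], [6]
  1-simplices (18): [0,1], [0,2], [0,4], [0,5], [0,6], [1,2], [1,3], [1,4], [1,5], [2,3], [2,4], [2,5], [3,4], [3,5], [3,6], [4,5], [4,6], [5,6]
  2-simplices (12): [0,1,2], [0,1,5], [0,2,4], [0,4,6], [0,5,6], [1,2,3], [1,3,4], [1,4,5], [2,3,5], [2,4,5], [3,4,6], [3,5,6]

giving chain groups C_0 ≅ Z^7, C_1 ≅ Z^18, C_2 ≅ Z^12.

Boundary ∂_1: C_1 → C_0 maps an edge to its endpoints' difference, ∂[p,q] = q − p. For instance
  ∂[2,3] = [3] − [2].
As a 7×18 matrix over Z this has rank 6, with invariant factors (1,1,1,1,1,1).

∂_2: C_2 → C_1 maps a triangle to the signed sum of its edges. For instance
  ∂[2,4,5] = [4,5] − [2,5] + [2,4],
  ∂[0,4,6] = [4,6] − [0,6] + [0,4].
As a 18×12 matrix over Z this has rank 12, with invariant factors (1,1,1,1,1,1,1,1,1,1,1,2).

Now H_k = ker ∂_k / im ∂_{k+1}, so:

  H_0: rank C_0 − rank ∂_1 = 7 − 6 = 1, and the invariant factors of ∂_1 are all 1, so H_0 = Z.
  H_1: rank ker ∂_1 − rank ∂_2 = (18 − 6) − 12 = 0, and ∂_2 has invariant factor 2 > 1, so H_1 = Z/2.
  H_2: rank ker ∂_2 − rank ∂_3 = (12 − 12) − 0 = 0, and there is no ∂_3, so H_2 = 0.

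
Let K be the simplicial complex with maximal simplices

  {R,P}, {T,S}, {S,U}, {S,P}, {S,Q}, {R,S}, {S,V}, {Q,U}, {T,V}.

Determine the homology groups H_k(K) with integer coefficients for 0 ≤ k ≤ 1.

H_0 ≅ Z,  H_1 ≅ Z^3.

K has 7 vertices, 9 edges.
rank ∂_0 = 0, rank ∂_1 = 6 ⇒ b_0 = 7 − 0 − 6 = 1; all invariant factors of ∂_1 are 1 so no torsion. So H_0 = Z.
rank ∂_1 = 6, rank ∂_2 = 0 ⇒ b_1 = 9 − 6 − 0 = 3. So H_1 = Z^3.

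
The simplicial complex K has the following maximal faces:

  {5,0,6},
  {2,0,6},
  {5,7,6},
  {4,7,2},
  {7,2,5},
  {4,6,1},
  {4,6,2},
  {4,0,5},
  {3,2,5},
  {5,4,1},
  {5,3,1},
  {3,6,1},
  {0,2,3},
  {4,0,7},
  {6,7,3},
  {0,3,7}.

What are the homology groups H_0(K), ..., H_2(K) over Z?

Order the vertices as 0 < 1 < 2 < 3 < 4 < 5 < 6 < 7. Listing each simplex with vertices in this order, K has dimension 2 with simplices:

  0-simplices (8): [0], [1], [2], [3], [4], [5], [6], [7]
  1-simplices (24): (24 of them)
  2-simplices (16): [0,2,3], [0,2,6], [0,3,7], [0,4,5], [0,4,7], [0,5,6], [1,3,5], [1,3,6], [1,4,5], [1,4,6], [2,3,5], [2,4,6], [2,4,7], [2,5,7], [3,6,7], [5,6,7]

giving chain groups C_0 ≅ Z^8, C_1 ≅ Z^24, C_2 ≅ Z^16.

Boundary ∂_1: C_1 → C_0 sends each edge [p,q] (with p < q) to q − p. For instance
  ∂[0,7] = [7] − [0].
As a 8×24 matrix over Z this has rank 7, with invariant factors (1,1,1,1,1,1,1).

Boundary ∂_2: C_2 → C_1 sends each 2-simplex [p,q,r] to [q,r] − [p,r] + [p,q]. For instance
  ∂[2,3,5] = [3,5] − [2,5] + [2,3],
  ∂[0,3,7] = [3,7] − [0,7] + [0,3].
The resulting 24×16 matrix has rank 15, and its Smith normal form has invariant factors (1,1,1,1,1,1,1,1,1,1,1,1,1,1,1).

Reading off H_k = ker ∂_k / im ∂_{k+1}:

  H_0: rank C_0 − rank ∂_1 = 8 − 7 = 1, and the invariant factors of ∂_1 are all 1, so H_0 = Z.
  H_1: rank ker ∂_1 − rank ∂_2 = (24 − 7) − 15 = 2, and the invariant factors of ∂_2 are all 1, so H_1 = Z^2.
  H_2: rank ker ∂_2 − rank ∂_3 = (16 − 15) − 0 = 1, and there is no ∂_3, so H_2 = Z.

As a check, the Euler characteristic is 8 − 24 + 16 = 0, which agrees with 1 − 2 + 1 = 0.
(K is a triangulation of the torus T^2.)

H_0 ≅ Z,  H_1 ≅ Z^2,  H_2 ≅ Z.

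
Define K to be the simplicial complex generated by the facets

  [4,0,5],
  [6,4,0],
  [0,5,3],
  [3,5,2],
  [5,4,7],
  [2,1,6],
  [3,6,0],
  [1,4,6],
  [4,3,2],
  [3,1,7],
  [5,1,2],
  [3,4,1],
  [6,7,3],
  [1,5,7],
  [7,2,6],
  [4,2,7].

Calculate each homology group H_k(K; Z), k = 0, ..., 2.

Fix the vertex order 0 < 1 < 2 < 3 < 4 < 5 < 6 < 7 and write every simplex with vertices in increasing order. Then dim K = 2 and the simplices of K are:

  0-simplices (8): [0], [1], [2], [3], [4], [5], [6], [7]
  1-simplices (24): (24 of them)
  2-simplices (16): [0,3,5], [0,3,6], [0,4,5], [0,4,6], [1,2,5], [1,2,6], [1,3,4], [1,3,7], [1,4,6], [1,5,7], [2,3,4], [2,3,5], [2,4,7], [2,6,7], [3,6,7], [4,5,7]

Hence C_0 ≅ Z^8, C_1 ≅ Z^24, C_2 ≅ Z^16.

Boundary ∂_1: C_1 → C_0 maps an edge to its endpoints' difference, ∂[p,q] = q − p.
As a 8×24 matrix over Z this has rank 7, with invariant factors (1,1,1,1,1,1,1).

Boundary ∂_2: C_2 → C_1 sends each 2-simplex [p,q,r] to [q,r] − [p,r] + [p,q]. For instance
  ∂[1,2,5] = [2,5] − [1,5] + [1,2],
  ∂[2,4,7] = [4,7] − [2,7] + [2,4].
The 24×16 boundary matrix has rank 15 and Smith normal form diag(1,1,1,1,1,1,1,1,1,1,1,1,1,1,1).

Reading off H_k = ker ∂_k / im ∂_{k+1}:

  H_0: rank C_0 − rank ∂_1 = 8 − 7 = 1, and the invariant factors of ∂_1 are all 1, so H_0 = Z.
  H_1: rank ker ∂_1 − rank ∂_2 = (24 − 7) − 15 = 2, and the invariant factors of ∂_2 are all 1, so H_1 = Z^2.
  H_2: rank ker ∂_2 − rank ∂_3 = (16 − 15) − 0 = 1, and there is no ∂_3, so H_2 = Z.

H_0 = Z,  H_1 = Z^2,  H_2 = Z.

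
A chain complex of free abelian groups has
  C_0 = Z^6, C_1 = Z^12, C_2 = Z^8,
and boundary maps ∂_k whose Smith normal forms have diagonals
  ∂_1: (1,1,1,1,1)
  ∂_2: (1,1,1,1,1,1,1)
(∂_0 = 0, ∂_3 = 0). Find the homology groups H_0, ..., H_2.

H_0: b_0 = 6 − 0 − 5 = 1; torsion from ∂_1 factors > 1: none. So H_0 ≅ Z.
H_1: b_1 = 12 − 5 − 7 = 0; torsion from ∂_2 factors > 1: none. So H_1 ≅ 0.
H_2: b_2 = 8 − 7 − 0 = 1; torsion from ∂_3 factors > 1: none. So H_2 ≅ Z.

H_0 ≅ Z,  H_1 = 0,  H_2 ≅ Z.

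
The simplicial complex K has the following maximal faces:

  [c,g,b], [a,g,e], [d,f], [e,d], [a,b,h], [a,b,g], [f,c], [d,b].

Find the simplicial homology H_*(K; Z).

We work with the vertex ordering a < b < c < d < e < f < g < h. The simplices of K, each written with vertices in increasing order, are:

  0-simplices (8): a, b, c, d, e, f, g, h
  1-simplices (13): ab, ae, ag, ah, bc, bd, bg, bh, cf, cg, de, df, eg
  2-simplices (4): abg, abh, aeg, bcg

Hence C_0 ≅ Z^8, C_1 ≅ Z^13, C_2 ≅ Z^4.

Boundary ∂_1: C_1 → C_0 maps an edge to its endpoints' difference, ∂[p,q] = q − p. For instance
  ∂df = f − d.
As a 8×13 matrix over Z this has rank 7, with invariant factors (1,1,1,1,1,1,1).

∂_2: C_2 → C_1 sends each 2-simplex [p,q,r] to [q,r] − [p,r] + [p,q]. For instance
  ∂bcg = cg − bg + bc,
  ∂abg = bg − ag + ab.
As a 13×4 matrix over Z this has rank 4, with invariant factors (1,1,1,1).

Reading off H_k = ker ∂_k / im ∂_{k+1}:

  H_0: rank C_0 − rank ∂_1 = 8 − 7 = 1, and the invariant factors of ∂_1 are all 1, so H_0 ≅ Z.
  H_1: rank ker ∂_1 − rank ∂_2 = (13 − 7) − 4 = 2, and the invariant factors of ∂_2 are all 1, so H_1 ≅ Z^2.
  H_2: rank ker ∂_2 − rank ∂_3 = (4 − 4) − 0 = 0, and there is no ∂_3, so H_2 ≅ 0.

H_0 = Z,  H_1 = Z^2,  H_2 = 0.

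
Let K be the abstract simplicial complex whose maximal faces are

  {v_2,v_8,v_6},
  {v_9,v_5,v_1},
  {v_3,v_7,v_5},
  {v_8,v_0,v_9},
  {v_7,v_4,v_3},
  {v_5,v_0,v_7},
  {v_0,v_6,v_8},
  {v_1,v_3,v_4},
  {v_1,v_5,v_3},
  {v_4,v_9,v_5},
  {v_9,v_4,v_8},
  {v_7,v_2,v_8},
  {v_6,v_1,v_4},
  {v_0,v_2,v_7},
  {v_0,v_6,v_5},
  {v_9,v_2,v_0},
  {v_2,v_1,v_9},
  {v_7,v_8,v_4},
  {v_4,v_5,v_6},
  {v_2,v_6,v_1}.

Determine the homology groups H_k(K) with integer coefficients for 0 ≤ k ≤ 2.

Order the vertices as v_0 < v_1 < v_2 < v_3 < v_4 < v_5 < v_6 < v_7 < v_8 < v_9. Listing each simplex with vertices in this order, K has dimension 2 with simplices:

  0-simplices (10): [v_0], [v_1], [v_2], [v_3], [v_4], [v_5], [v_6], [v_7], [v_8], [v_9]
  1-simplices (30): (30 of them)
  2-simplices (20): (20 of them)

giving chain groups C_0 ≅ Z^10, C_1 ≅ Z^30, C_2 ≅ Z^20.

Boundary ∂_1: C_1 → C_0 is given by ∂[p,q] = [q] − [p]. For instance
  ∂[v_1,v_2] = [v_2] − [v_1].
This gives a 10×30 integer matrix of rank 9; reducing to Smith normal form yields diagonal entries (1,1,1,1,1,1,1,1,1).

Boundary ∂_2: C_2 → C_1 sends each 2-simplex [p,q,r] to [q,r] − [p,r] + [p,q]. For instance
  ∂[v_0,v_2,v_9] = [v_2,v_9] − [v_0,v_9] + [v_0,v_2],
  ∂[v_4,v_5,v_6] = [v_5,v_6] − [v_4,v_6] + [v_4,v_5].
The 30×20 boundary matrix has rank 20 and Smith normal form diag(1,1,1,1,1,1,1,1,1,1,1,1,1,1,1,1,1,1,1,2).

From H_k ≅ ker(∂_k) / im(∂_{k+1}) we obtain:

  H_0: rank C_0 − rank ∂_1 = 10 − 9 = 1, and the invariant factors of ∂_1 are all 1, so H_0 = Z.
  H_1: rank ker ∂_1 − rank ∂_2 = (30 − 9) − 20 = 1, and ∂_2 has invariant factor 2 > 1, so H_1 = Z ⊕ Z_2.
  H_2: rank ker ∂_2 − rank ∂_3 = (20 − 20) − 0 = 0, and there is no ∂_3, so H_2 = 0.

(K is a triangulation of the Klein bottle.)

H_0 ≅ Z,  H_1 ≅ Z ⊕ Z_2,  H_2 = 0.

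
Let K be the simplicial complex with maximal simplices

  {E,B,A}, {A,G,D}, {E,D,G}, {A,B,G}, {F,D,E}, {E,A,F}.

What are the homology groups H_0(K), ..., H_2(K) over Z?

Order the vertices as A < B < D < E < F < G. Listing each simplex with vertices in this order, K has dimension 2 with simplices:

  0-simplices (6): A, B, D, E, F, G
  1-simplices (12): AB, AD, AE, AF, AG, BE, BG, DE, DF, DG, EF, EG
  2-simplices (6): ABE, ABG, ADG, AEF, DEF, DEG

giving chain groups C_0 ≅ Z^6, C_1 ≅ Z^12, C_2 ≅ Z^6.

∂_1: C_1 → C_0 is given by ∂[p,q] = [q] − [p]. For instance
  ∂AD = D − A.
This gives a 6×12 integer matrix of rank 5; reducing to Smith normal form yields diagonal entries (1,1,1,1,1).

Boundary ∂_2: C_2 → C_1 maps a triangle to the signed sum of its edges. For instance
  ∂ADG = DG − AG + AD,
  ∂DEG = EG − DG + DE.
The resulting 12×6 matrix has rank 6, and its Smith normal form has invariant factors (1,1,1,1,1,1).

From H_k ≅ ker(∂_k) / im(∂_{k+1}) we obtain:

  H_0: rank C_0 − rank ∂_1 = 6 − 5 = 1, and the invariant factors of ∂_1 are all 1, so H_0 ≅ Z.
  H_1: rank ker ∂_1 − rank ∂_2 = (12 − 5) − 6 = 1, and the invariant factors of ∂_2 are all 1, so H_1 ≅ Z.
  H_2: rank ker ∂_2 − rank ∂_3 = (6 − 6) − 0 = 0, and there is no ∂_3, so H_2 ≅ 0.

H_0 ≅ Z,  H_1 ≅ Z,  H_2 = 0.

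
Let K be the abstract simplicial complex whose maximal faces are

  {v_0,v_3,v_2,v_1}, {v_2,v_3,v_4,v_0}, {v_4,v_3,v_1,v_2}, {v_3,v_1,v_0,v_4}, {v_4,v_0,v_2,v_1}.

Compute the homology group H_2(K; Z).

K has 5 vertices, 10 edges, 10 triangles, 5 3-simplices.
rank ∂_2 = 6, rank ∂_3 = 4 ⇒ b_2 = 10 − 6 − 4 = 0; all invariant factors of ∂_3 are 1 so no torsion. So H_2 ≅ 0.

H_2 = 0.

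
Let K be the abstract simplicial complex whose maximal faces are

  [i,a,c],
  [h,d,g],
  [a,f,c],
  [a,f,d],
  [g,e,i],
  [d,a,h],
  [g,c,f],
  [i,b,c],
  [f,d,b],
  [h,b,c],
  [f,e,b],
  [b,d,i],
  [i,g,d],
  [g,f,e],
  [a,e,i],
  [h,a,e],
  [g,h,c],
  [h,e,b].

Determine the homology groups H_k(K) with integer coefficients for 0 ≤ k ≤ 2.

H_0 ≅ Z,  H_1 ≅ Z^2,  H_2 ≅ Z.

Fix the vertex order a < b < c < d < e < f < g < h < i and write every simplex with vertices in increasing order. Then dim K = 2 and the simplices of K are:

  0-simplices (9): a, b, c, d, e, f, g, h, i
  1-simplices (27): ac, ad, ae, af, ah, ai, bc, bd, be, bf, bh, bi, cf, cg, ch, ci, df, dg, dh, di, ef, eg, eh, ei, fg, gh, gi
  2-simplices (18): acf, aci, adf, adh, aeh, aei, bch, bci, bdf, bdi, bef, beh, cfg, cgh, dgh, dgi, efg, egi

giving chain groups C_0 ≅ Z^9, C_1 ≅ Z^27, C_2 ≅ Z^18.

Boundary ∂_1: C_1 → C_0 sends each edge [p,q] (with p < q) to q − p. For instance
  ∂ci = i − c.
This gives a 9×27 integer matrix of rank 8; reducing to Smith normal form yields diagonal entries (1,1,1,1,1,1,1,1).

Boundary ∂_2: C_2 → C_1 acts by ∂[p,q,r] = [q,r] − [p,r] + [p,q]. For instance
  ∂bef = ef − bf + be,
  ∂aci = ci − ai + ac.
This gives a 27×18 integer matrix of rank 17; reducing to Smith normal form yields diagonal entries (1,1,1,1,1,1,1,1,1,1,1,1,1,1,1,1,1).

Computing H_k = (kernel of ∂_k) / (image of ∂_{k+1}):

  H_0: rank C_0 − rank ∂_1 = 9 − 8 = 1, and the invariant factors of ∂_1 are all 1, so H_0 = Z.
  H_1: rank ker ∂_1 − rank ∂_2 = (27 − 8) − 17 = 2, and the invariant factors of ∂_2 are all 1, so H_1 = Z^2.
  H_2: rank ker ∂_2 − rank ∂_3 = (18 − 17) − 0 = 1, and there is no ∂_3, so H_2 = Z.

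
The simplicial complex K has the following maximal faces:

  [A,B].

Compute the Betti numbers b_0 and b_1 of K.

b_0 = 1, b_1 = 0.

Order the vertices as A < B. Listing each simplex with vertices in this order, K has dimension 1 with simplices:

  0-simplices (2): A, B
  1-simplices (1): AB

so the chain groups are C_0 ≅ Z^2, C_1 ≅ Z^1.

The boundary map ∂_1: C_1 → C_0 sends each edge [p,q] (with p < q) to q − p. For instance
  ∂AB = B − A.
This gives a 2×1 integer matrix of rank 1; reducing to Smith normal form yields diagonal entries (1).

Reading off H_k = ker ∂_k / im ∂_{k+1}:

  H_0: rank C_0 − rank ∂_1 = 2 − 1 = 1, and the invariant factors of ∂_1 are all 1, so H_0 = Z.
  H_1: rank ker ∂_1 − rank ∂_2 = (1 − 1) − 0 = 0, and there is no ∂_2, so H_1 = 0.

Hence the Betti numbers are b_0 = 1, b_1 = 0.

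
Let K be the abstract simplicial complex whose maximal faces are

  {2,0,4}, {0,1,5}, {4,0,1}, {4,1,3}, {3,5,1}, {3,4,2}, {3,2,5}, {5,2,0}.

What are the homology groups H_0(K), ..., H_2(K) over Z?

Take the total order 0 < 1 < 2 < 3 < 4 < 5 on the vertex set. Then K (dimension 2) consists of the simplices:

  0-simplices (6): [0], [1], [2], [3], [4], [5]
  1-simplices (12): [0,1], [0,2], [0,4], [0,5], [1,3], [1,4], [1,5], [2,3], [2,4], [2,5], [3,4], [3,5]
  2-simplices (8): [0,1,4], [0,1,5], [0,2,4], [0,2,5], [1,3,4], [1,3,5], [2,3,4], [2,3,5]

so the chain groups are C_0 ≅ Z^6, C_1 ≅ Z^12, C_2 ≅ Z^8.

Boundary ∂_1: C_1 → C_0 is given by ∂[p,q] = [q] − [p].
The 6×12 boundary matrix has rank 5 and Smith normal form diag(1,1,1,1,1).

∂_2: C_2 → C_1 acts by ∂[p,q,r] = [q,r] − [p,r] + [p,q]. For instance
  ∂[0,1,4] = [1,4] − [0,4] + [0,1],
  ∂[1,3,4] = [3,4] − [1,4] + [1,3].
As a 12×8 matrix over Z this has rank 7, with invariant factors (1,1,1,1,1,1,1).

Reading off H_k = ker ∂_k / im ∂_{k+1}:

  H_0: rank C_0 − rank ∂_1 = 6 − 5 = 1, and the invariant factors of ∂_1 are all 1, so H_0 = Z.
  H_1: rank ker ∂_1 − rank ∂_2 = (12 − 5) − 7 = 0, and the invariant factors of ∂_2 are all 1, so H_1 = 0.
  H_2: rank ker ∂_2 − rank ∂_3 = (8 − 7) − 0 = 1, and there is no ∂_3, so H_2 = Z.

(K is a triangulation of the 2-sphere S^2.)

H_0 ≅ Z,  H_1 = 0,  H_2 ≅ Z.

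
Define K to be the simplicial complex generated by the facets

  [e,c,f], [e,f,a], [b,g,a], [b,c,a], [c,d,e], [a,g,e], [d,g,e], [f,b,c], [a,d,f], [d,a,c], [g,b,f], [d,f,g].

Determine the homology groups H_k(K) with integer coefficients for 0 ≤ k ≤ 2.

Take the total order a < b < c < d < e < f < g on the vertex set. Then K (dimension 2) consists of the simplices:

  0-simplices (7): a, b, c, d, e, f, g
  1-simplices (18): ab, ac, ad, ae, af, ag, bc, bf, bg, cd, ce, cf, de, df, dg, ef, eg, fg
  2-simplices (12): abc, abg, acd, adf, aef, aeg, bcf, bfg, cde, cef, deg, dfg

Hence C_0 ≅ Z^7, C_1 ≅ Z^18, C_2 ≅ Z^12.

Boundary ∂_1: C_1 → C_0 sends each edge [p,q] (with p < q) to q − p.
As a 7×18 matrix over Z this has rank 6, with invariant factors (1,1,1,1,1,1).

∂_2: C_2 → C_1 sends each 2-simplex [p,q,r] to [q,r] − [p,r] + [p,q]. For instance
  ∂dfg = fg − dg + df,
  ∂aeg = eg − ag + ae.
This gives a 18×12 integer matrix of rank 12; reducing to Smith normal form yields diagonal entries (1,1,1,1,1,1,1,1,1,1,1,2).

Reading off H_k = ker ∂_k / im ∂_{k+1}:

  H_0: rank C_0 − rank ∂_1 = 7 − 6 = 1, and the invariant factors of ∂_1 are all 1, so H_0 = Z.
  H_1: rank ker ∂_1 − rank ∂_2 = (18 − 6) − 12 = 0, and ∂_2 has invariant factor 2 > 1, so H_1 = Z/2.
  H_2: rank ker ∂_2 − rank ∂_3 = (12 − 12) − 0 = 0, and there is no ∂_3, so H_2 = 0.

As a check, the Euler characteristic is 7 − 18 + 12 = 1, which agrees with 1 − 0 + 0 = 1.

H_0 = Z,  H_1 = Z/2,  H_2 = 0.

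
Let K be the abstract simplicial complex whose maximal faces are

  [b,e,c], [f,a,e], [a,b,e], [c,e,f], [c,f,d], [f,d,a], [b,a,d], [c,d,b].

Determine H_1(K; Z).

Order the vertices as a < b < c < d < e < f. Listing each simplex with vertices in this order, K has dimension 2 with simplices:

  0-simplices (6): a, b, c, d, e, f
  1-simplices (12): ab, ad, ae, af, bc, bd, be, cd, ce, cf, df, ef
  2-simplices (8): abd, abe, adf, aef, bcd, bce, cdf, cef

giving chain groups C_0 ≅ Z^6, C_1 ≅ Z^12, C_2 ≅ Z^8.

Boundary ∂_1: C_1 → C_0 sends each edge [p,q] (with p < q) to q − p.
The resulting 6×12 matrix has rank 5, and its Smith normal form has invariant factors (1,1,1,1,1).

Boundary ∂_2: C_2 → C_1 sends each 2-simplex [p,q,r] to [q,r] − [p,r] + [p,q]. For instance
  ∂bce = ce − be + bc,
  ∂aef = ef − af + ae.
The resulting 12×8 matrix has rank 7, and its Smith normal form has invariant factors (1,1,1,1,1,1,1).

Computing H_k = (kernel of ∂_k) / (image of ∂_{k+1}):

  H_1: rank ker ∂_1 − rank ∂_2 = (12 − 5) − 7 = 0, and the invariant factors of ∂_2 are all 1, so H_1 ≅ 0.

H_1 = 0.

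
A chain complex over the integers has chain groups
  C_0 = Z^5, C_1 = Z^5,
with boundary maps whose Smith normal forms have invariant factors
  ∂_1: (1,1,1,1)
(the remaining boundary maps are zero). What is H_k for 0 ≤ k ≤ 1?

H_0: b_0 = 5 − 0 − 4 = 1; torsion from ∂_1 factors > 1: none. So H_0 ≅ Z.
H_1: b_1 = 5 − 4 − 0 = 1; torsion from ∂_2 factors > 1: none. So H_1 ≅ Z.

H_0 ≅ Z,  H_1 ≅ Z.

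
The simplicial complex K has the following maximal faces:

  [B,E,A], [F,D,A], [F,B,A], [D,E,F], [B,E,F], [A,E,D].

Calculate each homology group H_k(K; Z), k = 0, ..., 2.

H_0 ≅ Z,  H_1 = 0,  H_2 ≅ Z.

Order the vertices as A < B < D < E < F. Listing each simplex with vertices in this order, K has dimension 2 with simplices:

  0-simplices (5): A, B, D, E, F
  1-simplices (9): AB, AD, AE, AF, BE, BF, DE, DF, EF
  2-simplices (6): ABE, ABF, ADE, ADF, BEF, DEF

so the chain groups are C_0 ≅ Z^5, C_1 ≅ Z^9, C_2 ≅ Z^6.

∂_1: C_1 → C_0 is given by ∂[p,q] = [q] − [p].
The 5×9 boundary matrix has rank 4 and Smith normal form diag(1,1,1,1).

The boundary map ∂_2: C_2 → C_1 acts by ∂[p,q,r] = [q,r] − [p,r] + [p,q]. For instance
  ∂ADF = DF − AF + AD,
  ∂BEF = EF − BF + BE.
This gives a 9×6 integer matrix of rank 5; reducing to Smith normal form yields diagonal entries (1,1,1,1,1).

Computing H_k = (kernel of ∂_k) / (image of ∂_{k+1}):

  H_0: rank C_0 − rank ∂_1 = 5 − 4 = 1, and the invariant factors of ∂_1 are all 1, so H_0 ≅ Z.
  H_1: rank ker ∂_1 − rank ∂_2 = (9 − 4) − 5 = 0, and the invariant factors of ∂_2 are all 1, so H_1 ≅ 0.
  H_2: rank ker ∂_2 − rank ∂_3 = (6 − 5) − 0 = 1, and there is no ∂_3, so H_2 ≅ Z.

As a check, the Euler characteristic is 5 − 9 + 6 = 2, which agrees with 1 − 0 + 1 = 2.
(K is a triangulation of the 2-sphere S^2.)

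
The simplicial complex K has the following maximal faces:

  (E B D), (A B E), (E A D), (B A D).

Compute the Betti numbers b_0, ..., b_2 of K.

b_0 = 1, b_1 = 0, b_2 = 1.

Fix the vertex order A < B < D < E and write every simplex with vertices in increasing order. Then dim K = 2 and the simplices of K are:

  0-simplices (4): A, B, D, E
  1-simplices (6): AB, AD, AE, BD, BE, DE
  2-simplices (4): ABD, ABE, ADE, BDE

so the chain groups are C_0 ≅ Z^4, C_1 ≅ Z^6, C_2 ≅ Z^4.

Boundary ∂_1: C_1 → C_0 maps an edge to its endpoints' difference, ∂[p,q] = q − p.
This gives a 4×6 integer matrix of rank 3; reducing to Smith normal form yields diagonal entries (1,1,1).

Boundary ∂_2: C_2 → C_1 sends each 2-simplex [p,q,r] to [q,r] − [p,r] + [p,q]. For instance
  ∂ABD = BD − AD + AB,
  ∂BDE = DE − BE + BD.
The 6×4 boundary matrix has rank 3 and Smith normal form diag(1,1,1).

Computing H_k = (kernel of ∂_k) / (image of ∂_{k+1}):

  H_0: rank C_0 − rank ∂_1 = 4 − 3 = 1, and the invariant factors of ∂_1 are all 1, so H_0 = Z.
  H_1: rank ker ∂_1 − rank ∂_2 = (6 − 3) − 3 = 0, and the invariant factors of ∂_2 are all 1, so H_1 = 0.
  H_2: rank ker ∂_2 − rank ∂_3 = (4 − 3) − 0 = 1, and there is no ∂_3, so H_2 = Z.

Hence the Betti numbers are b_0 = 1, b_1 = 0, b_2 = 1.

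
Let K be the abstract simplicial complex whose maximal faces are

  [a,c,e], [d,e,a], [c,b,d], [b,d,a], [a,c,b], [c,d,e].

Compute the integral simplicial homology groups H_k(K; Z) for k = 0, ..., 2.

Fix the vertex order a < b < c < d < e and write every simplex with vertices in increasing order. Then dim K = 2 and the simplices of K are:

  0-simplices (5): a, b, c, d, e
  1-simplices (9): ab, ac, ad, ae, bc, bd, cd, ce, de
  2-simplices (6): abc, abd, ace, ade, bcd, cde

so the chain groups are C_0 ≅ Z^5, C_1 ≅ Z^9, C_2 ≅ Z^6.

Boundary ∂_1: C_1 → C_0 maps an edge to its endpoints' difference, ∂[p,q] = q − p. For instance
  ∂cd = d − c.
This gives a 5×9 integer matrix of rank 4; reducing to Smith normal form yields diagonal entries (1,1,1,1).

Boundary ∂_2: C_2 → C_1 acts by ∂[p,q,r] = [q,r] − [p,r] + [p,q]. For instance
  ∂cde = de − ce + cd,
  ∂ace = ce − ae + ac.
This gives a 9×6 integer matrix of rank 5; reducing to Smith normal form yields diagonal entries (1,1,1,1,1).

Now H_k = ker ∂_k / im ∂_{k+1}, so:

  H_0: rank C_0 − rank ∂_1 = 5 − 4 = 1, and the invariant factors of ∂_1 are all 1, so H_0 = Z.
  H_1: rank ker ∂_1 − rank ∂_2 = (9 − 4) − 5 = 0, and the invariant factors of ∂_2 are all 1, so H_1 = 0.
  H_2: rank ker ∂_2 − rank ∂_3 = (6 − 5) − 0 = 1, and there is no ∂_3, so H_2 = Z.

H_0 ≅ Z,  H_1 = 0,  H_2 ≅ Z.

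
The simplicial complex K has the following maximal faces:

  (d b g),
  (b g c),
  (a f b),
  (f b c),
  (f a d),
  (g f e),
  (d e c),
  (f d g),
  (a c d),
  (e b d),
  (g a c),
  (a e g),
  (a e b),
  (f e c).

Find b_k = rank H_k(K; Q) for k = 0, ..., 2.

Order the vertices as a < b < c < d < e < f < g. Listing each simplex with vertices in this order, K has dimension 2 with simplices:

  0-simplices (7): a, b, c, d, e, f, g
  1-simplices (21): ab, ac, ad, ae, af, ag, bc, bd, be, bf, bg, cd, ce, cf, cg, de, df, dg, ef, eg, fg
  2-simplices (14): abe, abf, acd, acg, adf, aeg, bcf, bcg, bde, bdg, cde, cef, dfg, efg

so the chain groups are C_0 ≅ Z^7, C_1 ≅ Z^21, C_2 ≅ Z^14.

∂_1: C_1 → C_0 maps an edge to its endpoints' difference, ∂[p,q] = q − p. For instance
  ∂df = f − d.
This gives a 7×21 integer matrix of rank 6; reducing to Smith normal form yields diagonal entries (1,1,1,1,1,1).

∂_2: C_2 → C_1 sends each 2-simplex [p,q,r] to [q,r] − [p,r] + [p,q]. For instance
  ∂bcg = cg − bg + bc,
  ∂efg = fg − eg + ef.
The resulting 21×14 matrix has rank 13, and its Smith normal form has invariant factors (1,1,1,1,1,1,1,1,1,1,1,1,1).

From H_k ≅ ker(∂_k) / im(∂_{k+1}) we obtain:

  H_0: rank C_0 − rank ∂_1 = 7 − 6 = 1, and the invariant factors of ∂_1 are all 1, so H_0 = Z.
  H_1: rank ker ∂_1 − rank ∂_2 = (21 − 6) − 13 = 2, and the invariant factors of ∂_2 are all 1, so H_1 = Z^2.
  H_2: rank ker ∂_2 − rank ∂_3 = (14 − 13) − 0 = 1, and there is no ∂_3, so H_2 = Z.

(K is a triangulation of the torus T^2.)

Hence the Betti numbers are b_0 = 1, b_1 = 2, b_2 = 1.

b_0 = 1, b_1 = 2, b_2 = 1.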